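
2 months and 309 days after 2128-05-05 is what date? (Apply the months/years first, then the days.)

Advancing 2 months and 309 days from May 5, 2128: first the month/year part, then the days.
month 5 + 2 = 7 → July 2128.
Day 5 is valid in July, giving July 5, 2128.
Now add 309 days from July 5, 2128.
July has 31 days, so 31 − 5 = 26 days remain after July 5, 2128; 309 − 26 = 283 left.
August 2128 has 31 days: 283 − 31 = 252 left.
September 2128 has 30 days: 252 − 30 = 222 left.
October 2128 has 31 days: 222 − 31 = 191 left.
November 2128 has 30 days: 191 − 30 = 161 left.
December 2128 has 31 days: 161 − 31 = 130 left.
January 2129 has 31 days: 130 − 31 = 99 left.
February 2129 has 28 days (2129 is not a leap year): 99 − 28 = 71 left.
March 2129 has 31 days: 71 − 31 = 40 left.
April 2129 has 30 days: 40 − 30 = 10 left.
10 days into May 2129 → May 10, 2129.

May 10, 2129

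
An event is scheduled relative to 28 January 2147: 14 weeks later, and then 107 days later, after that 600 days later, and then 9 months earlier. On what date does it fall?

Counting forward 14 weeks (= 98 days) from January 28, 2147:
January has 31 days, so 31 − 28 = 3 days remain after January 28, 2147; 98 − 3 = 95 left.
February 2147 has 28 days (2147 is not a leap year): 95 − 28 = 67 left.
March 2147 has 31 days: 67 − 31 = 36 left.
April 2147 has 30 days: 36 − 30 = 6 left.
6 days into May 2147 → May 6, 2147.
Adding 107 days from May 6, 2147:
May has 31 days, so 31 − 6 = 25 days remain after May 6, 2147; 107 − 25 = 82 left.
June 2147 has 30 days: 82 − 30 = 52 left.
July 2147 has 31 days: 52 − 31 = 21 left.
21 days into August 2147 → August 21, 2147.
Adding 600 days from August 21, 2147:
August has 31 days, so 31 − 21 = 10 days remain after August 21, 2147; 600 − 10 = 590 left.
September 2147 has 30 days: 590 − 30 = 560 left.
October 2147 has 31 days: 560 − 31 = 529 left.
November 2147 has 30 days: 529 − 30 = 499 left.
December 2147 has 31 days: 499 − 31 = 468 left.
January 2148 has 31 days: 468 − 31 = 437 left.
February 2148 has 29 days (2148 is a leap year): 437 − 29 = 408 left.
March 2148 has 31 days: 408 − 31 = 377 left.
April 2148 has 30 days: 377 − 30 = 347 left.
May 2148 has 31 days: 347 − 31 = 316 left.
June 2148 has 30 days: 316 − 30 = 286 left.
July 2148 has 31 days: 286 − 31 = 255 left.
August 2148 has 31 days: 255 − 31 = 224 left.
September 2148 has 30 days: 224 − 30 = 194 left.
October 2148 has 31 days: 194 − 31 = 163 left.
November 2148 has 30 days: 163 − 30 = 133 left.
December 2148 has 31 days: 133 − 31 = 102 left.
January 2149 has 31 days: 102 − 31 = 71 left.
February 2149 has 28 days (2149 is not a leap year): 71 − 28 = 43 left.
March 2149 has 31 days: 43 − 31 = 12 left.
12 days into April 2149 → April 12, 2149.
Going back 9 months from April 12, 2149:
month 4 − 9 = -5, which is month 7 of year 2148 → July 2148.
Day 12 is valid in July, giving July 12, 2148.

July 12, 2148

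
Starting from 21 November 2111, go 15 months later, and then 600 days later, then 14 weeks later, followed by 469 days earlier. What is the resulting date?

Counting forward 15 months from November 21, 2111:
month 11 + 15 = 26, which is month 2 of year 2113 → February 2113.
Day 21 is valid in February, giving February 21, 2113.
Advancing 600 days from February 21, 2113:
February has 28 days, so 28 − 21 = 7 days remain after February 21, 2113; 600 − 7 = 593 left.
March 2113 has 31 days: 593 − 31 = 562 left.
April 2113 has 30 days: 562 − 30 = 532 left.
May 2113 has 31 days: 532 − 31 = 501 left.
June 2113 has 30 days: 501 − 30 = 471 left.
July 2113 has 31 days: 471 − 31 = 440 left.
August 2113 has 31 days: 440 − 31 = 409 left.
September 2113 has 30 days: 409 − 30 = 379 left.
October 2113 has 31 days: 379 − 31 = 348 left.
November 2113 has 30 days: 348 − 30 = 318 left.
December 2113 has 31 days: 318 − 31 = 287 left.
January 2114 has 31 days: 287 − 31 = 256 left.
February 2114 has 28 days (2114 is not a leap year): 256 − 28 = 228 left.
March 2114 has 31 days: 228 − 31 = 197 left.
April 2114 has 30 days: 197 − 30 = 167 left.
May 2114 has 31 days: 167 − 31 = 136 left.
June 2114 has 30 days: 136 − 30 = 106 left.
July 2114 has 31 days: 106 − 31 = 75 left.
August 2114 has 31 days: 75 − 31 = 44 left.
September 2114 has 30 days: 44 − 30 = 14 left.
14 days into October 2114 → October 14, 2114.
Advancing 14 weeks (= 98 days) from October 14, 2114:
October has 31 days, so 31 − 14 = 17 days remain after October 14, 2114; 98 − 17 = 81 left.
November 2114 has 30 days: 81 − 30 = 51 left.
December 2114 has 31 days: 51 − 31 = 20 left.
20 days into January 2115 → January 20, 2115.
Counting back 469 days from January 20, 2115:
Going back 20 days from January 20, 2115 reaches the end of the previous month; 469 − 20 = 449 left.
December 2114 has 31 days: 449 − 31 = 418 left.
November 2114 has 30 days: 418 − 30 = 388 left.
October 2114 has 31 days: 388 − 31 = 357 left.
September 2114 has 30 days: 357 − 30 = 327 left.
August 2114 has 31 days: 327 − 31 = 296 left.
July 2114 has 31 days: 296 − 31 = 265 left.
June 2114 has 30 days: 265 − 30 = 235 left.
May 2114 has 31 days: 235 − 31 = 204 left.
April 2114 has 30 days: 204 − 30 = 174 left.
March 2114 has 31 days: 174 − 31 = 143 left.
February 2114 has 28 days (2114 is not a leap year): 143 − 28 = 115 left.
January 2114 has 31 days: 115 − 31 = 84 left.
December 2113 has 31 days: 84 − 31 = 53 left.
November 2113 has 30 days: 53 − 30 = 23 left.
October 2113 has 31 days; 31 − 23 = 8 → October 8, 2113.

October 8, 2113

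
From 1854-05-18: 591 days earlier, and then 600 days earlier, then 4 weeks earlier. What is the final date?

Counting back 591 days from May 18, 1854:
Going back 18 days from May 18, 1854 reaches the end of the previous month; 591 − 18 = 573 left.
April 1854 has 30 days: 573 − 30 = 543 left.
March 1854 has 31 days: 543 − 31 = 512 left.
February 1854 has 28 days (1854 is not a leap year): 512 − 28 = 484 left.
January 1854 has 31 days: 484 − 31 = 453 left.
December 1853 has 31 days: 453 − 31 = 422 left.
November 1853 has 30 days: 422 − 30 = 392 left.
October 1853 has 31 days: 392 − 31 = 361 left.
September 1853 has 30 days: 361 − 30 = 331 left.
August 1853 has 31 days: 331 − 31 = 300 left.
July 1853 has 31 days: 300 − 31 = 269 left.
June 1853 has 30 days: 269 − 30 = 239 left.
May 1853 has 31 days: 239 − 31 = 208 left.
April 1853 has 30 days: 208 − 30 = 178 left.
March 1853 has 31 days: 178 − 31 = 147 left.
February 1853 has 28 days (1853 is not a leap year): 147 − 28 = 119 left.
January 1853 has 31 days: 119 − 31 = 88 left.
December 1852 has 31 days: 88 − 31 = 57 left.
November 1852 has 30 days: 57 − 30 = 27 left.
October 1852 has 31 days; 31 − 27 = 4 → October 4, 1852.
Subtracting 600 days from October 4, 1852:
Going back 4 days from October 4, 1852 reaches the end of the previous month; 600 − 4 = 596 left.
September 1852 has 30 days: 596 − 30 = 566 left.
August 1852 has 31 days: 566 − 31 = 535 left.
July 1852 has 31 days: 535 − 31 = 504 left.
June 1852 has 30 days: 504 − 30 = 474 left.
May 1852 has 31 days: 474 − 31 = 443 left.
April 1852 has 30 days: 443 − 30 = 413 left.
March 1852 has 31 days: 413 − 31 = 382 left.
February 1852 has 29 days (1852 is a leap year): 382 − 29 = 353 left.
January 1852 has 31 days: 353 − 31 = 322 left.
December 1851 has 31 days: 322 − 31 = 291 left.
November 1851 has 30 days: 291 − 30 = 261 left.
October 1851 has 31 days: 261 − 31 = 230 left.
September 1851 has 30 days: 230 − 30 = 200 left.
August 1851 has 31 days: 200 − 31 = 169 left.
July 1851 has 31 days: 169 − 31 = 138 left.
June 1851 has 30 days: 138 − 30 = 108 left.
May 1851 has 31 days: 108 − 31 = 77 left.
April 1851 has 30 days: 77 − 30 = 47 left.
March 1851 has 31 days: 47 − 31 = 16 left.
February 1851 has 28 days; 28 − 16 = 12 → February 12, 1851.
Going back 4 weeks (= 28 days) from February 12, 1851:
Going back 12 days from February 12, 1851 reaches the end of the previous month; 28 − 12 = 16 left.
January 1851 has 31 days; 31 − 16 = 15 → January 15, 1851.

January 15, 1851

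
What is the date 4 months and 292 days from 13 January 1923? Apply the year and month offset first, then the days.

February 29, 1924

Counting forward 4 months and 292 days from January 13, 1923: first the month/year part, then the days.
month 1 + 4 = 5 → May 1923.
Day 13 is valid in May, giving May 13, 1923.
Now add 292 days from May 13, 1923.
May has 31 days, so 31 − 13 = 18 days remain after May 13, 1923; 292 − 18 = 274 left.
June 1923 has 30 days: 274 − 30 = 244 left.
July 1923 has 31 days: 244 − 31 = 213 left.
August 1923 has 31 days: 213 − 31 = 182 left.
September 1923 has 30 days: 182 − 30 = 152 left.
October 1923 has 31 days: 152 − 31 = 121 left.
November 1923 has 30 days: 121 − 30 = 91 left.
December 1923 has 31 days: 91 − 31 = 60 left.
January 1924 has 31 days: 60 − 31 = 29 left.
29 days into February 1924 → February 29, 1924.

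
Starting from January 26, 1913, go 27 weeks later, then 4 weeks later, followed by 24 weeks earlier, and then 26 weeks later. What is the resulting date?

Advancing 27 weeks (= 189 days) from January 26, 1913:
January has 31 days, so 31 − 26 = 5 days remain after January 26, 1913; 189 − 5 = 184 left.
February 1913 has 28 days (1913 is not a leap year): 184 − 28 = 156 left.
March 1913 has 31 days: 156 − 31 = 125 left.
April 1913 has 30 days: 125 − 30 = 95 left.
May 1913 has 31 days: 95 − 31 = 64 left.
June 1913 has 30 days: 64 − 30 = 34 left.
July 1913 has 31 days: 34 − 31 = 3 left.
3 days into August 1913 → August 3, 1913.
Adding 4 weeks (= 28 days) from August 3, 1913:
August has 31 days; 3 + 28 = 31, still in August.
Subtracting 24 weeks (= 168 days) from August 31, 1913:
Going back 31 days from August 31, 1913 reaches the end of the previous month; 168 − 31 = 137 left.
July 1913 has 31 days: 137 − 31 = 106 left.
June 1913 has 30 days: 106 − 30 = 76 left.
May 1913 has 31 days: 76 − 31 = 45 left.
April 1913 has 30 days: 45 − 30 = 15 left.
March 1913 has 31 days; 31 − 15 = 16 → March 16, 1913.
Counting forward 26 weeks (= 182 days) from March 16, 1913:
March has 31 days, so 31 − 16 = 15 days remain after March 16, 1913; 182 − 15 = 167 left.
April 1913 has 30 days: 167 − 30 = 137 left.
May 1913 has 31 days: 137 − 31 = 106 left.
June 1913 has 30 days: 106 − 30 = 76 left.
July 1913 has 31 days: 76 − 31 = 45 left.
August 1913 has 31 days: 45 − 31 = 14 left.
14 days into September 1913 → September 14, 1913.

September 14, 1913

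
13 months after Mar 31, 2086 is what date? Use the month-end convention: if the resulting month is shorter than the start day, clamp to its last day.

April 30, 2087

Advancing 13 months from March 31, 2086.
month 3 + 13 = 16, which is month 4 of year 2087 → April 2087.
April 2087 has only 30 days and the start was day 31, so the date clamps to April 30, 2087.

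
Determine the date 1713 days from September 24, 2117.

Counting forward 1713 days from September 24, 2117.
September has 30 days, so 30 − 24 = 6 days remain after September 24, 2117; 1713 − 6 = 1707 left.
October 2117 has 31 days: 1707 − 31 = 1676 left.
November 2117 has 30 days: 1676 − 30 = 1646 left.
December 2117 has 31 days: 1646 − 31 = 1615 left.
January 2118 has 31 days: 1615 − 31 = 1584 left.
February 2118 has 28 days (2118 is not a leap year): 1584 − 28 = 1556 left.
March 2118 has 31 days: 1556 − 31 = 1525 left.
April 2118 has 30 days: 1525 − 30 = 1495 left.
May 2118 has 31 days: 1495 − 31 = 1464 left.
June 2118 has 30 days: 1464 − 30 = 1434 left.
July 2118 has 31 days: 1434 − 31 = 1403 left.
August 2118 has 31 days: 1403 − 31 = 1372 left.
September 2118 has 30 days: 1372 − 30 = 1342 left.
October 2118 has 31 days: 1342 − 31 = 1311 left.
November 2118 has 30 days: 1311 − 30 = 1281 left.
December 2118 has 31 days: 1281 − 31 = 1250 left.
January 2119 has 31 days: 1250 − 31 = 1219 left.
February 2119 has 28 days (2119 is not a leap year): 1219 − 28 = 1191 left.
March 2119 has 31 days: 1191 − 31 = 1160 left.
April 2119 has 30 days: 1160 − 30 = 1130 left.
May 2119 has 31 days: 1130 − 31 = 1099 left.
June 2119 has 30 days: 1099 − 30 = 1069 left.
July 2119 has 31 days: 1069 − 31 = 1038 left.
August 2119 has 31 days: 1038 − 31 = 1007 left.
September 2119 has 30 days: 1007 − 30 = 977 left.
October 2119 has 31 days: 977 − 31 = 946 left.
November 2119 has 30 days: 946 − 30 = 916 left.
December 2119 has 31 days: 916 − 31 = 885 left.
January 2120 has 31 days: 885 − 31 = 854 left.
February 2120 has 29 days (2120 is a leap year): 854 − 29 = 825 left.
March 2120 has 31 days: 825 − 31 = 794 left.
April 2120 has 30 days: 794 − 30 = 764 left.
May 2120 has 31 days: 764 − 31 = 733 left.
June 2120 has 30 days: 733 − 30 = 703 left.
July 2120 has 31 days: 703 − 31 = 672 left.
August 2120 has 31 days: 672 − 31 = 641 left.
September 2120 has 30 days: 641 − 30 = 611 left.
October 2120 has 31 days: 611 − 31 = 580 left.
November 2120 has 30 days: 580 − 30 = 550 left.
December 2120 has 31 days: 550 − 31 = 519 left.
January 2121 has 31 days: 519 − 31 = 488 left.
February 2121 has 28 days (2121 is not a leap year): 488 − 28 = 460 left.
March 2121 has 31 days: 460 − 31 = 429 left.
April 2121 has 30 days: 429 − 30 = 399 left.
May 2121 has 31 days: 399 − 31 = 368 left.
June 2121 has 30 days: 368 − 30 = 338 left.
July 2121 has 31 days: 338 − 31 = 307 left.
August 2121 has 31 days: 307 − 31 = 276 left.
September 2121 has 30 days: 276 − 30 = 246 left.
October 2121 has 31 days: 246 − 31 = 215 left.
November 2121 has 30 days: 215 − 30 = 185 left.
December 2121 has 31 days: 185 − 31 = 154 left.
January 2122 has 31 days: 154 − 31 = 123 left.
February 2122 has 28 days (2122 is not a leap year): 123 − 28 = 95 left.
March 2122 has 31 days: 95 − 31 = 64 left.
April 2122 has 30 days: 64 − 30 = 34 left.
May 2122 has 31 days: 34 − 31 = 3 left.
3 days into June 2122 → June 3, 2122.

June 3, 2122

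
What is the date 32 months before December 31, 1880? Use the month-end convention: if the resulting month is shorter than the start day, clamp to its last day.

April 30, 1878

Counting back 32 months from December 31, 1880.
month 12 − 32 = -20, which is month 4 of year 1878 → April 1878.
April 1878 has only 30 days and the start was day 31, so the date clamps to April 30, 1878.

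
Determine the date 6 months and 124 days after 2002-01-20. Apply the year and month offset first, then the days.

November 21, 2002

Adding 6 months and 124 days from January 20, 2002: first the month/year part, then the days.
month 1 + 6 = 7 → July 2002.
Day 20 is valid in July, giving July 20, 2002.
Now add 124 days from July 20, 2002.
July has 31 days, so 31 − 20 = 11 days remain after July 20, 2002; 124 − 11 = 113 left.
August 2002 has 31 days: 113 − 31 = 82 left.
September 2002 has 30 days: 82 − 30 = 52 left.
October 2002 has 31 days: 52 − 31 = 21 left.
21 days into November 2002 → November 21, 2002.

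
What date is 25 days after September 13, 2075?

October 8, 2075

Advancing 25 days from September 13, 2075.
September has 30 days, so 30 − 13 = 17 days remain after September 13, 2075; 25 − 17 = 8 left.
8 days into October 2075 → October 8, 2075.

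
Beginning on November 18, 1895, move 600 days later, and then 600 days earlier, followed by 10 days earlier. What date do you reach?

November 8, 1895

Counting forward 600 days from November 18, 1895:
November has 30 days, so 30 − 18 = 12 days remain after November 18, 1895; 600 − 12 = 588 left.
December 1895 has 31 days: 588 − 31 = 557 left.
January 1896 has 31 days: 557 − 31 = 526 left.
February 1896 has 29 days (1896 is a leap year): 526 − 29 = 497 left.
March 1896 has 31 days: 497 − 31 = 466 left.
April 1896 has 30 days: 466 − 30 = 436 left.
May 1896 has 31 days: 436 − 31 = 405 left.
June 1896 has 30 days: 405 − 30 = 375 left.
July 1896 has 31 days: 375 − 31 = 344 left.
August 1896 has 31 days: 344 − 31 = 313 left.
September 1896 has 30 days: 313 − 30 = 283 left.
October 1896 has 31 days: 283 − 31 = 252 left.
November 1896 has 30 days: 252 − 30 = 222 left.
December 1896 has 31 days: 222 − 31 = 191 left.
January 1897 has 31 days: 191 − 31 = 160 left.
February 1897 has 28 days (1897 is not a leap year): 160 − 28 = 132 left.
March 1897 has 31 days: 132 − 31 = 101 left.
April 1897 has 30 days: 101 − 30 = 71 left.
May 1897 has 31 days: 71 − 31 = 40 left.
June 1897 has 30 days: 40 − 30 = 10 left.
10 days into July 1897 → July 10, 1897.
Counting back 600 days from July 10, 1897:
Going back 10 days from July 10, 1897 reaches the end of the previous month; 600 − 10 = 590 left.
June 1897 has 30 days: 590 − 30 = 560 left.
May 1897 has 31 days: 560 − 31 = 529 left.
April 1897 has 30 days: 529 − 30 = 499 left.
March 1897 has 31 days: 499 − 31 = 468 left.
February 1897 has 28 days (1897 is not a leap year): 468 − 28 = 440 left.
January 1897 has 31 days: 440 − 31 = 409 left.
December 1896 has 31 days: 409 − 31 = 378 left.
November 1896 has 30 days: 378 − 30 = 348 left.
October 1896 has 31 days: 348 − 31 = 317 left.
September 1896 has 30 days: 317 − 30 = 287 left.
August 1896 has 31 days: 287 − 31 = 256 left.
July 1896 has 31 days: 256 − 31 = 225 left.
June 1896 has 30 days: 225 − 30 = 195 left.
May 1896 has 31 days: 195 − 31 = 164 left.
April 1896 has 30 days: 164 − 30 = 134 left.
March 1896 has 31 days: 134 − 31 = 103 left.
February 1896 has 29 days (1896 is a leap year): 103 − 29 = 74 left.
January 1896 has 31 days: 74 − 31 = 43 left.
December 1895 has 31 days: 43 − 31 = 12 left.
November 1895 has 30 days; 30 − 12 = 18 → November 18, 1895.
Subtracting 10 days from November 18, 1895:
18 − 10 = 8, still in November 1895.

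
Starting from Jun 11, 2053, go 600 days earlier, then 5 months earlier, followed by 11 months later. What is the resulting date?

Subtracting 600 days from June 11, 2053:
Going back 11 days from June 11, 2053 reaches the end of the previous month; 600 − 11 = 589 left.
May 2053 has 31 days: 589 − 31 = 558 left.
April 2053 has 30 days: 558 − 30 = 528 left.
March 2053 has 31 days: 528 − 31 = 497 left.
February 2053 has 28 days (2053 is not a leap year): 497 − 28 = 469 left.
January 2053 has 31 days: 469 − 31 = 438 left.
December 2052 has 31 days: 438 − 31 = 407 left.
November 2052 has 30 days: 407 − 30 = 377 left.
October 2052 has 31 days: 377 − 31 = 346 left.
September 2052 has 30 days: 346 − 30 = 316 left.
August 2052 has 31 days: 316 − 31 = 285 left.
July 2052 has 31 days: 285 − 31 = 254 left.
June 2052 has 30 days: 254 − 30 = 224 left.
May 2052 has 31 days: 224 − 31 = 193 left.
April 2052 has 30 days: 193 − 30 = 163 left.
March 2052 has 31 days: 163 − 31 = 132 left.
February 2052 has 29 days (2052 is a leap year): 132 − 29 = 103 left.
January 2052 has 31 days: 103 − 31 = 72 left.
December 2051 has 31 days: 72 − 31 = 41 left.
November 2051 has 30 days: 41 − 30 = 11 left.
October 2051 has 31 days; 31 − 11 = 20 → October 20, 2051.
Going back 5 months from October 20, 2051:
month 10 − 5 = 5 → May 2051.
Day 20 is valid in May, giving May 20, 2051.
Advancing 11 months from May 20, 2051:
month 5 + 11 = 16, which is month 4 of year 2052 → April 2052.
Day 20 is valid in April, giving April 20, 2052.

April 20, 2052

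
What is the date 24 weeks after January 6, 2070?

Advancing 24 weeks = 168 days from January 6, 2070.
January has 31 days, so 31 − 6 = 25 days remain after January 6, 2070; 168 − 25 = 143 left.
February 2070 has 28 days (2070 is not a leap year): 143 − 28 = 115 left.
March 2070 has 31 days: 115 − 31 = 84 left.
April 2070 has 30 days: 84 − 30 = 54 left.
May 2070 has 31 days: 54 − 31 = 23 left.
23 days into June 2070 → June 23, 2070.

June 23, 2070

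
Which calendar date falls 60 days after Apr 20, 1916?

Advancing 60 days from April 20, 1916.
April has 30 days, so 30 − 20 = 10 days remain after April 20, 1916; 60 − 10 = 50 left.
May 1916 has 31 days: 50 − 31 = 19 left.
19 days into June 1916 → June 19, 1916.

June 19, 1916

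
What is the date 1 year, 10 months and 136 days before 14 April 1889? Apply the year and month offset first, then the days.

Subtracting 1 year, 10 months and 136 days from April 14, 1889: first the month/year part, then the days.
-1 year → 1888; month 4 − 10 = -6, which is month 6 of year 1887 → June 1887.
Day 14 is valid in June, giving June 14, 1887.
Now subtract 136 days from June 14, 1887.
Going back 14 days from June 14, 1887 reaches the end of the previous month; 136 − 14 = 122 left.
May 1887 has 31 days: 122 − 31 = 91 left.
April 1887 has 30 days: 91 − 30 = 61 left.
March 1887 has 31 days: 61 − 31 = 30 left.
February 1887 has 28 days (1887 is not a leap year): 30 − 28 = 2 left.
January 1887 has 31 days; 31 − 2 = 29 → January 29, 1887.

January 29, 1887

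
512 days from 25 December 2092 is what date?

May 21, 2094

Counting forward 512 days from December 25, 2092.
December has 31 days, so 31 − 25 = 6 days remain after December 25, 2092; 512 − 6 = 506 left.
January 2093 has 31 days: 506 − 31 = 475 left.
February 2093 has 28 days (2093 is not a leap year): 475 − 28 = 447 left.
March 2093 has 31 days: 447 − 31 = 416 left.
April 2093 has 30 days: 416 − 30 = 386 left.
May 2093 has 31 days: 386 − 31 = 355 left.
June 2093 has 30 days: 355 − 30 = 325 left.
July 2093 has 31 days: 325 − 31 = 294 left.
August 2093 has 31 days: 294 − 31 = 263 left.
September 2093 has 30 days: 263 − 30 = 233 left.
October 2093 has 31 days: 233 − 31 = 202 left.
November 2093 has 30 days: 202 − 30 = 172 left.
December 2093 has 31 days: 172 − 31 = 141 left.
January 2094 has 31 days: 141 − 31 = 110 left.
February 2094 has 28 days (2094 is not a leap year): 110 − 28 = 82 left.
March 2094 has 31 days: 82 − 31 = 51 left.
April 2094 has 30 days: 51 − 30 = 21 left.
21 days into May 2094 → May 21, 2094.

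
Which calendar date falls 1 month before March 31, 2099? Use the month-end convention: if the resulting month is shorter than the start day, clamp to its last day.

Counting back 1 month from March 31, 2099.
month 3 − 1 = 2 → February 2099.
February 2099 has only 28 days (2099 is not a leap year — relevant if February), and the start was day 31, so the date clamps to February 28, 2099.

February 28, 2099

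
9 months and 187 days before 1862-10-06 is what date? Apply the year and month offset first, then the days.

Subtracting 9 months and 187 days from October 6, 1862: first the month/year part, then the days.
month 10 − 9 = 1 → January 1862.
Day 6 is valid in January, giving January 6, 1862.
Now subtract 187 days from January 6, 1862.
Going back 6 days from January 6, 1862 reaches the end of the previous month; 187 − 6 = 181 left.
December 1861 has 31 days: 181 − 31 = 150 left.
November 1861 has 30 days: 150 − 30 = 120 left.
October 1861 has 31 days: 120 − 31 = 89 left.
September 1861 has 30 days: 89 − 30 = 59 left.
August 1861 has 31 days: 59 − 31 = 28 left.
July 1861 has 31 days; 31 − 28 = 3 → July 3, 1861.

July 3, 1861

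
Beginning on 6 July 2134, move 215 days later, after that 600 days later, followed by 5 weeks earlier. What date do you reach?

August 24, 2136

Adding 215 days from July 6, 2134:
July has 31 days, so 31 − 6 = 25 days remain after July 6, 2134; 215 − 25 = 190 left.
August 2134 has 31 days: 190 − 31 = 159 left.
September 2134 has 30 days: 159 − 30 = 129 left.
October 2134 has 31 days: 129 − 31 = 98 left.
November 2134 has 30 days: 98 − 30 = 68 left.
December 2134 has 31 days: 68 − 31 = 37 left.
January 2135 has 31 days: 37 − 31 = 6 left.
6 days into February 2135 → February 6, 2135.
Counting forward 600 days from February 6, 2135:
February has 28 days, so 28 − 6 = 22 days remain after February 6, 2135; 600 − 22 = 578 left.
March 2135 has 31 days: 578 − 31 = 547 left.
April 2135 has 30 days: 547 − 30 = 517 left.
May 2135 has 31 days: 517 − 31 = 486 left.
June 2135 has 30 days: 486 − 30 = 456 left.
July 2135 has 31 days: 456 − 31 = 425 left.
August 2135 has 31 days: 425 − 31 = 394 left.
September 2135 has 30 days: 394 − 30 = 364 left.
October 2135 has 31 days: 364 − 31 = 333 left.
November 2135 has 30 days: 333 − 30 = 303 left.
December 2135 has 31 days: 303 − 31 = 272 left.
January 2136 has 31 days: 272 − 31 = 241 left.
February 2136 has 29 days (2136 is a leap year): 241 − 29 = 212 left.
March 2136 has 31 days: 212 − 31 = 181 left.
April 2136 has 30 days: 181 − 30 = 151 left.
May 2136 has 31 days: 151 − 31 = 120 left.
June 2136 has 30 days: 120 − 30 = 90 left.
July 2136 has 31 days: 90 − 31 = 59 left.
August 2136 has 31 days: 59 − 31 = 28 left.
28 days into September 2136 → September 28, 2136.
Counting back 5 weeks (= 35 days) from September 28, 2136:
Going back 28 days from September 28, 2136 reaches the end of the previous month; 35 − 28 = 7 left.
August 2136 has 31 days; 31 − 7 = 24 → August 24, 2136.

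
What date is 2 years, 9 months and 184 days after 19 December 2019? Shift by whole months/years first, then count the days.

March 22, 2023

Adding 2 years, 9 months and 184 days from December 19, 2019: first the month/year part, then the days.
+2 years → 2021; month 12 + 9 = 21, which is month 9 of year 2022 → September 2022.
Day 19 is valid in September, giving September 19, 2022.
Now add 184 days from September 19, 2022.
September has 30 days, so 30 − 19 = 11 days remain after September 19, 2022; 184 − 11 = 173 left.
October 2022 has 31 days: 173 − 31 = 142 left.
November 2022 has 30 days: 142 − 30 = 112 left.
December 2022 has 31 days: 112 − 31 = 81 left.
January 2023 has 31 days: 81 − 31 = 50 left.
February 2023 has 28 days (2023 is not a leap year): 50 − 28 = 22 left.
22 days into March 2023 → March 22, 2023.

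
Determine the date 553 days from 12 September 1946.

Counting forward 553 days from September 12, 1946.
September has 30 days, so 30 − 12 = 18 days remain after September 12, 1946; 553 − 18 = 535 left.
October 1946 has 31 days: 535 − 31 = 504 left.
November 1946 has 30 days: 504 − 30 = 474 left.
December 1946 has 31 days: 474 − 31 = 443 left.
January 1947 has 31 days: 443 − 31 = 412 left.
February 1947 has 28 days (1947 is not a leap year): 412 − 28 = 384 left.
March 1947 has 31 days: 384 − 31 = 353 left.
April 1947 has 30 days: 353 − 30 = 323 left.
May 1947 has 31 days: 323 − 31 = 292 left.
June 1947 has 30 days: 292 − 30 = 262 left.
July 1947 has 31 days: 262 − 31 = 231 left.
August 1947 has 31 days: 231 − 31 = 200 left.
September 1947 has 30 days: 200 − 30 = 170 left.
October 1947 has 31 days: 170 − 31 = 139 left.
November 1947 has 30 days: 139 − 30 = 109 left.
December 1947 has 31 days: 109 − 31 = 78 left.
January 1948 has 31 days: 78 − 31 = 47 left.
February 1948 has 29 days (1948 is a leap year): 47 − 29 = 18 left.
18 days into March 1948 → March 18, 1948.

March 18, 1948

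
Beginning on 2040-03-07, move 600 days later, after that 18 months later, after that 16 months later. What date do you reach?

Adding 600 days from March 7, 2040:
March has 31 days, so 31 − 7 = 24 days remain after March 7, 2040; 600 − 24 = 576 left.
April 2040 has 30 days: 576 − 30 = 546 left.
May 2040 has 31 days: 546 − 31 = 515 left.
June 2040 has 30 days: 515 − 30 = 485 left.
July 2040 has 31 days: 485 − 31 = 454 left.
August 2040 has 31 days: 454 − 31 = 423 left.
September 2040 has 30 days: 423 − 30 = 393 left.
October 2040 has 31 days: 393 − 31 = 362 left.
November 2040 has 30 days: 362 − 30 = 332 left.
December 2040 has 31 days: 332 − 31 = 301 left.
January 2041 has 31 days: 301 − 31 = 270 left.
February 2041 has 28 days (2041 is not a leap year): 270 − 28 = 242 left.
March 2041 has 31 days: 242 − 31 = 211 left.
April 2041 has 30 days: 211 − 30 = 181 left.
May 2041 has 31 days: 181 − 31 = 150 left.
June 2041 has 30 days: 150 − 30 = 120 left.
July 2041 has 31 days: 120 − 31 = 89 left.
August 2041 has 31 days: 89 − 31 = 58 left.
September 2041 has 30 days: 58 − 30 = 28 left.
28 days into October 2041 → October 28, 2041.
Counting forward 18 months from October 28, 2041:
month 10 + 18 = 28, which is month 4 of year 2043 → April 2043.
Day 28 is valid in April, giving April 28, 2043.
Counting forward 16 months from April 28, 2043:
month 4 + 16 = 20, which is month 8 of year 2044 → August 2044.
Day 28 is valid in August, giving August 28, 2044.

August 28, 2044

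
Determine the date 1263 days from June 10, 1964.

November 25, 1967

Counting forward 1263 days from June 10, 1964.
June has 30 days, so 30 − 10 = 20 days remain after June 10, 1964; 1263 − 20 = 1243 left.
July 1964 has 31 days: 1243 − 31 = 1212 left.
August 1964 has 31 days: 1212 − 31 = 1181 left.
September 1964 has 30 days: 1181 − 30 = 1151 left.
October 1964 has 31 days: 1151 − 31 = 1120 left.
November 1964 has 30 days: 1120 − 30 = 1090 left.
December 1964 has 31 days: 1090 − 31 = 1059 left.
January 1965 has 31 days: 1059 − 31 = 1028 left.
February 1965 has 28 days (1965 is not a leap year): 1028 − 28 = 1000 left.
March 1965 has 31 days: 1000 − 31 = 969 left.
April 1965 has 30 days: 969 − 30 = 939 left.
May 1965 has 31 days: 939 − 31 = 908 left.
June 1965 has 30 days: 908 − 30 = 878 left.
July 1965 has 31 days: 878 − 31 = 847 left.
August 1965 has 31 days: 847 − 31 = 816 left.
September 1965 has 30 days: 816 − 30 = 786 left.
October 1965 has 31 days: 786 − 31 = 755 left.
November 1965 has 30 days: 755 − 30 = 725 left.
December 1965 has 31 days: 725 − 31 = 694 left.
January 1966 has 31 days: 694 − 31 = 663 left.
February 1966 has 28 days (1966 is not a leap year): 663 − 28 = 635 left.
March 1966 has 31 days: 635 − 31 = 604 left.
April 1966 has 30 days: 604 − 30 = 574 left.
May 1966 has 31 days: 574 − 31 = 543 left.
June 1966 has 30 days: 543 − 30 = 513 left.
July 1966 has 31 days: 513 − 31 = 482 left.
August 1966 has 31 days: 482 − 31 = 451 left.
September 1966 has 30 days: 451 − 30 = 421 left.
October 1966 has 31 days: 421 − 31 = 390 left.
November 1966 has 30 days: 390 − 30 = 360 left.
December 1966 has 31 days: 360 − 31 = 329 left.
January 1967 has 31 days: 329 − 31 = 298 left.
February 1967 has 28 days (1967 is not a leap year): 298 − 28 = 270 left.
March 1967 has 31 days: 270 − 31 = 239 left.
April 1967 has 30 days: 239 − 30 = 209 left.
May 1967 has 31 days: 209 − 31 = 178 left.
June 1967 has 30 days: 178 − 30 = 148 left.
July 1967 has 31 days: 148 − 31 = 117 left.
August 1967 has 31 days: 117 − 31 = 86 left.
September 1967 has 30 days: 86 − 30 = 56 left.
October 1967 has 31 days: 56 − 31 = 25 left.
25 days into November 1967 → November 25, 1967.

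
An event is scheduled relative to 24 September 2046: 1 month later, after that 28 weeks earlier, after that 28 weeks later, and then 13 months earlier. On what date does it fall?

Adding 1 month from September 24, 2046:
month 9 + 1 = 10 → October 2046.
Day 24 is valid in October, giving October 24, 2046.
Subtracting 28 weeks (= 196 days) from October 24, 2046:
Going back 24 days from October 24, 2046 reaches the end of the previous month; 196 − 24 = 172 left.
September 2046 has 30 days: 172 − 30 = 142 left.
August 2046 has 31 days: 142 − 31 = 111 left.
July 2046 has 31 days: 111 − 31 = 80 left.
June 2046 has 30 days: 80 − 30 = 50 left.
May 2046 has 31 days: 50 − 31 = 19 left.
April 2046 has 30 days; 30 − 19 = 11 → April 11, 2046.
Adding 28 weeks (= 196 days) from April 11, 2046:
April has 30 days, so 30 − 11 = 19 days remain after April 11, 2046; 196 − 19 = 177 left.
May 2046 has 31 days: 177 − 31 = 146 left.
June 2046 has 30 days: 146 − 30 = 116 left.
July 2046 has 31 days: 116 − 31 = 85 left.
August 2046 has 31 days: 85 − 31 = 54 left.
September 2046 has 30 days: 54 − 30 = 24 left.
24 days into October 2046 → October 24, 2046.
Subtracting 13 months from October 24, 2046:
month 10 − 13 = -3, which is month 9 of year 2045 → September 2045.
Day 24 is valid in September, giving September 24, 2045.

September 24, 2045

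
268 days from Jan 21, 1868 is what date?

October 15, 1868

Counting forward 268 days from January 21, 1868.
January has 31 days, so 31 − 21 = 10 days remain after January 21, 1868; 268 − 10 = 258 left.
February 1868 has 29 days (1868 is a leap year): 258 − 29 = 229 left.
March 1868 has 31 days: 229 − 31 = 198 left.
April 1868 has 30 days: 198 − 30 = 168 left.
May 1868 has 31 days: 168 − 31 = 137 left.
June 1868 has 30 days: 137 − 30 = 107 left.
July 1868 has 31 days: 107 − 31 = 76 left.
August 1868 has 31 days: 76 − 31 = 45 left.
September 1868 has 30 days: 45 − 30 = 15 left.
15 days into October 1868 → October 15, 1868.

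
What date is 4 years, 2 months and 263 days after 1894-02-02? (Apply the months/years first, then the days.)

Advancing 4 years, 2 months and 263 days from February 2, 1894: first the month/year part, then the days.
+4 years → 1898; month 2 + 2 = 4 → April 1898.
Day 2 is valid in April, giving April 2, 1898.
Now add 263 days from April 2, 1898.
April has 30 days, so 30 − 2 = 28 days remain after April 2, 1898; 263 − 28 = 235 left.
May 1898 has 31 days: 235 − 31 = 204 left.
June 1898 has 30 days: 204 − 30 = 174 left.
July 1898 has 31 days: 174 − 31 = 143 left.
August 1898 has 31 days: 143 − 31 = 112 left.
September 1898 has 30 days: 112 − 30 = 82 left.
October 1898 has 31 days: 82 − 31 = 51 left.
November 1898 has 30 days: 51 − 30 = 21 left.
21 days into December 1898 → December 21, 1898.

December 21, 1898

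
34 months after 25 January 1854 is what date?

November 25, 1856

Adding 34 months from January 25, 1854.
month 1 + 34 = 35, which is month 11 of year 1856 → November 1856.
Day 25 is valid in November, giving November 25, 1856.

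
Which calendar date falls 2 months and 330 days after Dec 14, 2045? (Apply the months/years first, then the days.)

Adding 2 months and 330 days from December 14, 2045: first the month/year part, then the days.
month 12 + 2 = 14, which is month 2 of year 2046 → February 2046.
Day 14 is valid in February, giving February 14, 2046.
Now add 330 days from February 14, 2046.
February has 28 days, so 28 − 14 = 14 days remain after February 14, 2046; 330 − 14 = 316 left.
March 2046 has 31 days: 316 − 31 = 285 left.
April 2046 has 30 days: 285 − 30 = 255 left.
May 2046 has 31 days: 255 − 31 = 224 left.
June 2046 has 30 days: 224 − 30 = 194 left.
July 2046 has 31 days: 194 − 31 = 163 left.
August 2046 has 31 days: 163 − 31 = 132 left.
September 2046 has 30 days: 132 − 30 = 102 left.
October 2046 has 31 days: 102 − 31 = 71 left.
November 2046 has 30 days: 71 − 30 = 41 left.
December 2046 has 31 days: 41 − 31 = 10 left.
10 days into January 2047 → January 10, 2047.

January 10, 2047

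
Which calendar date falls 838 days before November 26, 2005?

August 11, 2003

Subtracting 838 days from November 26, 2005.
Going back 26 days from November 26, 2005 reaches the end of the previous month; 838 − 26 = 812 left.
October 2005 has 31 days: 812 − 31 = 781 left.
September 2005 has 30 days: 781 − 30 = 751 left.
August 2005 has 31 days: 751 − 31 = 720 left.
July 2005 has 31 days: 720 − 31 = 689 left.
June 2005 has 30 days: 689 − 30 = 659 left.
May 2005 has 31 days: 659 − 31 = 628 left.
April 2005 has 30 days: 628 − 30 = 598 left.
March 2005 has 31 days: 598 − 31 = 567 left.
February 2005 has 28 days (2005 is not a leap year): 567 − 28 = 539 left.
January 2005 has 31 days: 539 − 31 = 508 left.
December 2004 has 31 days: 508 − 31 = 477 left.
November 2004 has 30 days: 477 − 30 = 447 left.
October 2004 has 31 days: 447 − 31 = 416 left.
September 2004 has 30 days: 416 − 30 = 386 left.
August 2004 has 31 days: 386 − 31 = 355 left.
July 2004 has 31 days: 355 − 31 = 324 left.
June 2004 has 30 days: 324 − 30 = 294 left.
May 2004 has 31 days: 294 − 31 = 263 left.
April 2004 has 30 days: 263 − 30 = 233 left.
March 2004 has 31 days: 233 − 31 = 202 left.
February 2004 has 29 days (2004 is a leap year): 202 − 29 = 173 left.
January 2004 has 31 days: 173 − 31 = 142 left.
December 2003 has 31 days: 142 − 31 = 111 left.
November 2003 has 30 days: 111 − 30 = 81 left.
October 2003 has 31 days: 81 − 31 = 50 left.
September 2003 has 30 days: 50 − 30 = 20 left.
August 2003 has 31 days; 31 − 20 = 11 → August 11, 2003.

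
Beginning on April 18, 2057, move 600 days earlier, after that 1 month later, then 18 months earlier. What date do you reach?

Subtracting 600 days from April 18, 2057:
Going back 18 days from April 18, 2057 reaches the end of the previous month; 600 − 18 = 582 left.
March 2057 has 31 days: 582 − 31 = 551 left.
February 2057 has 28 days (2057 is not a leap year): 551 − 28 = 523 left.
January 2057 has 31 days: 523 − 31 = 492 left.
December 2056 has 31 days: 492 − 31 = 461 left.
November 2056 has 30 days: 461 − 30 = 431 left.
October 2056 has 31 days: 431 − 31 = 400 left.
September 2056 has 30 days: 400 − 30 = 370 left.
August 2056 has 31 days: 370 − 31 = 339 left.
July 2056 has 31 days: 339 − 31 = 308 left.
June 2056 has 30 days: 308 − 30 = 278 left.
May 2056 has 31 days: 278 − 31 = 247 left.
April 2056 has 30 days: 247 − 30 = 217 left.
March 2056 has 31 days: 217 − 31 = 186 left.
February 2056 has 29 days (2056 is a leap year): 186 − 29 = 157 left.
January 2056 has 31 days: 157 − 31 = 126 left.
December 2055 has 31 days: 126 − 31 = 95 left.
November 2055 has 30 days: 95 − 30 = 65 left.
October 2055 has 31 days: 65 − 31 = 34 left.
September 2055 has 30 days: 34 − 30 = 4 left.
August 2055 has 31 days; 31 − 4 = 27 → August 27, 2055.
Advancing 1 month from August 27, 2055:
month 8 + 1 = 9 → September 2055.
Day 27 is valid in September, giving September 27, 2055.
Counting back 18 months from September 27, 2055:
month 9 − 18 = -9, which is month 3 of year 2054 → March 2054.
Day 27 is valid in March, giving March 27, 2054.

March 27, 2054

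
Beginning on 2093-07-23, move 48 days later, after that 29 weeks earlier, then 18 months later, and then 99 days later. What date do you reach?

November 25, 2094

Counting forward 48 days from July 23, 2093:
July has 31 days, so 31 − 23 = 8 days remain after July 23, 2093; 48 − 8 = 40 left.
August 2093 has 31 days: 40 − 31 = 9 left.
9 days into September 2093 → September 9, 2093.
Counting back 29 weeks (= 203 days) from September 9, 2093:
Going back 9 days from September 9, 2093 reaches the end of the previous month; 203 − 9 = 194 left.
August 2093 has 31 days: 194 − 31 = 163 left.
July 2093 has 31 days: 163 − 31 = 132 left.
June 2093 has 30 days: 132 − 30 = 102 left.
May 2093 has 31 days: 102 − 31 = 71 left.
April 2093 has 30 days: 71 − 30 = 41 left.
March 2093 has 31 days: 41 − 31 = 10 left.
February 2093 has 28 days; 28 − 10 = 18 → February 18, 2093.
Adding 18 months from February 18, 2093:
month 2 + 18 = 20, which is month 8 of year 2094 → August 2094.
Day 18 is valid in August, giving August 18, 2094.
Counting forward 99 days from August 18, 2094:
August has 31 days, so 31 − 18 = 13 days remain after August 18, 2094; 99 − 13 = 86 left.
September 2094 has 30 days: 86 − 30 = 56 left.
October 2094 has 31 days: 56 − 31 = 25 left.
25 days into November 2094 → November 25, 2094.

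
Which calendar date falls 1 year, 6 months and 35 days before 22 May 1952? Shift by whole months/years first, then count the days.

Subtracting 1 year, 6 months and 35 days from May 22, 1952: first the month/year part, then the days.
-1 year → 1951; month 5 − 6 = -1, which is month 11 of year 1950 → November 1950.
Day 22 is valid in November, giving November 22, 1950.
Now subtract 35 days from November 22, 1950.
Going back 22 days from November 22, 1950 reaches the end of the previous month; 35 − 22 = 13 left.
October 1950 has 31 days; 31 − 13 = 18 → October 18, 1950.

October 18, 1950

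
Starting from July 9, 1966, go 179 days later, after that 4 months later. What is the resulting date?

Advancing 179 days from July 9, 1966:
July has 31 days, so 31 − 9 = 22 days remain after July 9, 1966; 179 − 22 = 157 left.
August 1966 has 31 days: 157 − 31 = 126 left.
September 1966 has 30 days: 126 − 30 = 96 left.
October 1966 has 31 days: 96 − 31 = 65 left.
November 1966 has 30 days: 65 − 30 = 35 left.
December 1966 has 31 days: 35 − 31 = 4 left.
4 days into January 1967 → January 4, 1967.
Counting forward 4 months from January 4, 1967:
month 1 + 4 = 5 → May 1967.
Day 4 is valid in May, giving May 4, 1967.

May 4, 1967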